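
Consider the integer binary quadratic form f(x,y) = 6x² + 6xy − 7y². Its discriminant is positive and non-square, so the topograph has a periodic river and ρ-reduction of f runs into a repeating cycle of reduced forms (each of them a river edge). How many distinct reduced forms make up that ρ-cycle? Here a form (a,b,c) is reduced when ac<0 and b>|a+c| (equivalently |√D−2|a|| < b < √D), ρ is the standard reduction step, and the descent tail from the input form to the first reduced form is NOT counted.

D = 204, ⌊√D⌋ = 14
river: ρ → (-7,8,5)
river: ρ → (5,12,-3)
river: ρ → (-3,12,5)
river: ρ → (5,8,-7)
river: ρ → (-7,6,6)
river: ρ → (6,6,-7)
ρ-cycle length = 6 (tail of 0 descent steps not counted)

6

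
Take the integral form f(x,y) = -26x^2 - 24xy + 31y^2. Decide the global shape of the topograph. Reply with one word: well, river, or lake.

D = b²−4ac = (-24)² − 4·(-26)·31 = 3800
D > 0 non-square ⇒ indefinite ⇒ periodic river

river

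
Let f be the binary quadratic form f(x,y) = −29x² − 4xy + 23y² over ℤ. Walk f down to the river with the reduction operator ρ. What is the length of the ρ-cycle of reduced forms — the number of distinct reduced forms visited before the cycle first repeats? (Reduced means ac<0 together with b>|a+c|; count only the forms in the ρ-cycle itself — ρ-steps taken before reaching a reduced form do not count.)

D = 2684, ⌊√D⌋ = 51
descent: ρ → (23,50,-2)  [lands on river]
river: ρ → (-2,50,23)
river: ρ → (23,42,-10)
river: ρ → (-10,38,31)
river: ρ → (31,24,-17)
river: ρ → (-17,44,11)
river: ρ → (11,44,-17)
river: ρ → (-17,24,31)
river: ρ → (31,38,-10)
river: ρ → (-10,42,23)
ρ-cycle length = 10 (tail of 1 descent step not counted)

10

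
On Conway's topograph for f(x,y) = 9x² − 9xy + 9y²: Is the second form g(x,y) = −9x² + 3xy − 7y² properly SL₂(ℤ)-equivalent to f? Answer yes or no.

D₁ = -243, D₂ = -243
f: translate: b→9 (≡-9 mod 18), so (9,-9,9)→(9,9,9)
f: reduced (well bottom): (9,9,9) with a≤c, −a<b≤a
g is negative-definite; reduce −g:
−g: flip: (9,-3,7)→(7,3,9)
−g: reduced (well bottom): (7,3,9) with a≤c, −a<b≤a
flip sign back: reduced form of g is (-7,-3,-9)
reduced forms (9, 9, 9) vs (-7, -3, -9) ⇒ inequivalent

no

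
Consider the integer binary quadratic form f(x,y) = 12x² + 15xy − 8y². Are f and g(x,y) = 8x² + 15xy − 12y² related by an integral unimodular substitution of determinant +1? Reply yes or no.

D₁ = 609, D₂ = 609
river cycle of f (length 16): (-8, 17, 10), (10, 23, -2), (-2, 21, 21), (21, 21, -2), (-2, 23, 10), (10, 17, -8), (-8, 15, 12), (12, 9, -11), (-11, 13, 10), (10, 7, -14), … (6 more)
river cycle of g (length 16): (-12, 9, 11), (11, 13, -10), (-10, 7, 14), (14, 21, -3), (-3, 21, 14), (14, 7, -10), (-10, 13, 11), (11, 9, -12), (-12, 15, 8), (8, 17, -10), … (6 more)
cycles differ ⇒ inequivalent

no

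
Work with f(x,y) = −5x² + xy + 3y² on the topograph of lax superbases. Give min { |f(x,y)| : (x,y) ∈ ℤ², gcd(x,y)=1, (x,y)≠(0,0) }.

descent: ρ → (3,5,-3)  [lands on river]
river: ρ → (-3,7,1)
river: ρ → (1,7,-3)
river: ρ → (-3,5,3)
river: ρ → (3,7,-1)
river: ρ → (-1,7,3)
closes: descent 1, river 6
min |a| on river = 1

1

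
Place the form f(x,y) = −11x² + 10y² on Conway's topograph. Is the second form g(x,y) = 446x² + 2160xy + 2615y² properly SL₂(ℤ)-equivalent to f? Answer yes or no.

D₁ = 440, D₂ = 440
river cycle of f (length 2): (10, 20, -1), (-1, 20, 10)
river cycle of g (length 2): (10, 20, -1), (-1, 20, 10)
cycles coincide ⇒ equivalent

yes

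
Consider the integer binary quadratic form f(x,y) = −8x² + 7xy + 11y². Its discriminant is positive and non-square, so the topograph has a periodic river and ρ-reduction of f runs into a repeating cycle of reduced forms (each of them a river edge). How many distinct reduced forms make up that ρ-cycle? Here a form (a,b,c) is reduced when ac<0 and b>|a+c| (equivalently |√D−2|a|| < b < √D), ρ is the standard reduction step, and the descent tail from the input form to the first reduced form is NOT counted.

D = 401, ⌊√D⌋ = 20
river: ρ → (11,15,-4)
river: ρ → (-4,17,7)
river: ρ → (7,11,-10)
river: ρ → (-10,9,8)
river: ρ → (8,7,-11)
river: ρ → (-11,15,4)
river: ρ → (4,17,-7)
river: ρ → (-7,11,10)
river: ρ → (10,9,-8)
river: ρ → (-8,7,11)
ρ-cycle length = 10 (tail of 0 descent steps not counted)

10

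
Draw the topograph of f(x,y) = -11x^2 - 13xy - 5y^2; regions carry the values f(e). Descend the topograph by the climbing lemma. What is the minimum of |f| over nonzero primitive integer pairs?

translate: b→-9 (≡13 mod 22), so (11,13,5)→(11,-9,3)
flip: (11,-9,3)→(3,9,11)
translate: b→3 (≡9 mod 6), so (3,9,11)→(3,3,5)
reduced (well bottom): (3,3,5) with a≤c, −a<b≤a
well minimum |f| = |-3| = 3 (negative-definite)

3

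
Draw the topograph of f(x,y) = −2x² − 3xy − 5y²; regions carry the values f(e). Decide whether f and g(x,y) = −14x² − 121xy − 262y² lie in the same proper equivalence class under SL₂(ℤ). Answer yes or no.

D₁ = -31, D₂ = -31
f is negative-definite; reduce −f:
−f: translate: b→-1 (≡3 mod 4), so (2,3,5)→(2,-1,4)
−f: reduced (well bottom): (2,-1,4) with a≤c, −a<b≤a
flip sign back: reduced form of f is (-2,1,-4)
g is negative-definite; reduce −g:
−g: translate: b→9 (≡121 mod 28), so (14,121,262)→(14,9,2)
−g: flip: (14,9,2)→(2,-9,14)
−g: translate: b→-1 (≡-9 mod 4), so (2,-9,14)→(2,-1,4)
−g: reduced (well bottom): (2,-1,4) with a≤c, −a<b≤a
flip sign back: reduced form of g is (-2,1,-4)
reduced forms (-2, 1, -4) vs (-2, 1, -4) ⇒ equivalent

yes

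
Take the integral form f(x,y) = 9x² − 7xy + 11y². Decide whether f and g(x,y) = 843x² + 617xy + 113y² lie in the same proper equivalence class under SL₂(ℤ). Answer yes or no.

D₁ = -347, D₂ = -347
f: reduced (well bottom): (9,-7,11) with a≤c, −a<b≤a
g: flip: (843,617,113)→(113,-617,843)
g: translate: b→61 (≡-617 mod 226), so (113,-617,843)→(113,61,9)
g: flip: (113,61,9)→(9,-61,113)
g: translate: b→-7 (≡-61 mod 18), so (9,-61,113)→(9,-7,11)
g: reduced (well bottom): (9,-7,11) with a≤c, −a<b≤a
reduced forms (9, -7, 11) vs (9, -7, 11) ⇒ equivalent

yes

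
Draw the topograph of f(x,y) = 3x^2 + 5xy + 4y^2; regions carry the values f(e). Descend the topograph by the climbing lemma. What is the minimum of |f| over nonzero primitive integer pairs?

translate: b→-1 (≡5 mod 6), so (3,5,4)→(3,-1,2)
flip: (3,-1,2)→(2,1,3)
reduced (well bottom): (2,1,3) with a≤c, −a<b≤a
well minimum = a = 2

2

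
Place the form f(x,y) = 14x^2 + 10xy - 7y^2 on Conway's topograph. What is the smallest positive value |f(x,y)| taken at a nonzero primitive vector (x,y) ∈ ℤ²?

river: ρ → (-7,18,6)
river: ρ → (6,18,-7)
river: ρ → (-7,10,14)
river: ρ → (14,18,-3)
river: ρ → (-3,18,14)
river: ρ → (14,10,-7)
closes: descent 0, river 6
min |a| on river = 3

3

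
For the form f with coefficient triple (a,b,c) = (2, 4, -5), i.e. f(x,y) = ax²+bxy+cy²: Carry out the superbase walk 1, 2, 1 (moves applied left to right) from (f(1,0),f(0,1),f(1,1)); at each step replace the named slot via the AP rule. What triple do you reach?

start (2,-5,1) = (f(1,0),f(0,1),f(1,1))
replace slot 1: 2·((-5)+1) − 2 = -10 → (-10,-5,1)
replace slot 2: 2·((-10)+1) − (-5) = -13 → (-10,-13,1)
replace slot 1: 2·((-13)+1) − (-10) = -14 → (-14,-13,1)

-14,-13,1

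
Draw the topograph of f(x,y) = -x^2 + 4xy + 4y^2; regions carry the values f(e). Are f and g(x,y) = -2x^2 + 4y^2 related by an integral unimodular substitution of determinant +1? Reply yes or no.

D₁ = 32, D₂ = 32
river cycle of f (length 2): (4, 4, -1), (-1, 4, 4)
river cycle of g (length 2): (-2, 4, 2), (2, 4, -2)
cycles differ ⇒ inequivalent

no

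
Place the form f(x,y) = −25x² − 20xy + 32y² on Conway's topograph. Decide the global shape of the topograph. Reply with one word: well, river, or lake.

D = b²−4ac = (-20)² − 4·(-25)·32 = 3600
D = 60² is a perfect square ⇒ form factors over ℤ ⇒ lakes

lake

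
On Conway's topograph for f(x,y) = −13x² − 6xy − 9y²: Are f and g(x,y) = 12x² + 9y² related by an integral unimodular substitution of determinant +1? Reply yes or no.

D₁ = -432, D₂ = -432
f is negative-definite; reduce −f:
−f: flip: (13,6,9)→(9,-6,13)
−f: reduced (well bottom): (9,-6,13) with a≤c, −a<b≤a
flip sign back: reduced form of f is (-9,6,-13)
g: flip: (12,0,9)→(9,0,12)
g: reduced (well bottom): (9,0,12) with a≤c, −a<b≤a
reduced forms (-9, 6, -13) vs (9, 0, 12) ⇒ inequivalent

no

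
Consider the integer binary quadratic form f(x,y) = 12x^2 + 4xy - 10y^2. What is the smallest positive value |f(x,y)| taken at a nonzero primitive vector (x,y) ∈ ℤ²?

river: ρ → (-10,16,6)
river: ρ → (6,20,-4)
river: ρ → (-4,20,6)
river: ρ → (6,16,-10)
river: ρ → (-10,4,12)
river: ρ → (12,20,-2)
river: ρ → (-2,20,12)
river: ρ → (12,4,-10)
closes: descent 0, river 8
min |a| on river = 2

2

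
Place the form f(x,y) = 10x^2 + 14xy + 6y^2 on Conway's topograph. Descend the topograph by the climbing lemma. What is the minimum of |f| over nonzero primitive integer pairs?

translate: b→-6 (≡14 mod 20), so (10,14,6)→(10,-6,2)
flip: (10,-6,2)→(2,6,10)
translate: b→2 (≡6 mod 4), so (2,6,10)→(2,2,6)
reduced (well bottom): (2,2,6) with a≤c, −a<b≤a
well minimum = a = 2

2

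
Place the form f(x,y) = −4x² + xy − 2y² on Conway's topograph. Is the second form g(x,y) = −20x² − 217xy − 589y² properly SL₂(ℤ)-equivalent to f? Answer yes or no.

D₁ = -31, D₂ = -31
f is negative-definite; reduce −f:
−f: flip: (4,-1,2)→(2,1,4)
−f: reduced (well bottom): (2,1,4) with a≤c, −a<b≤a
flip sign back: reduced form of f is (-2,-1,-4)
g is negative-definite; reduce −g:
−g: translate: b→17 (≡217 mod 40), so (20,217,589)→(20,17,4)
−g: flip: (20,17,4)→(4,-17,20)
−g: translate: b→-1 (≡-17 mod 8), so (4,-17,20)→(4,-1,2)
−g: flip: (4,-1,2)→(2,1,4)
−g: reduced (well bottom): (2,1,4) with a≤c, −a<b≤a
flip sign back: reduced form of g is (-2,-1,-4)
reduced forms (-2, -1, -4) vs (-2, -1, -4) ⇒ equivalent

yes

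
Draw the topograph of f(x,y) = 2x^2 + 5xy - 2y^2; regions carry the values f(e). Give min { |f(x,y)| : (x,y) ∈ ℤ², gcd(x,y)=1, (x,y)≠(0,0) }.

river: ρ → (-2,3,4)
river: ρ → (4,5,-1)
river: ρ → (-1,5,4)
river: ρ → (4,3,-2)
river: ρ → (-2,5,2)
river: ρ → (2,3,-4)
river: ρ → (-4,5,1)
river: ρ → (1,5,-4)
river: ρ → (-4,3,2)
river: ρ → (2,5,-2)
closes: descent 0, river 10
min |a| on river = 1

1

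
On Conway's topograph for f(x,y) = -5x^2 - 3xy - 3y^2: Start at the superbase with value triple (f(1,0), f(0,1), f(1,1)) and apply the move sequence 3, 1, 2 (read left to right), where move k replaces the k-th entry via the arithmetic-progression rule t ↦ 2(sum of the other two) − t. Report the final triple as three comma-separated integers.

start (-5,-3,-11) = (f(1,0),f(0,1),f(1,1))
replace slot 3: 2·((-5)+(-3)) − (-11) = -5 → (-5,-3,-5)
replace slot 1: 2·((-3)+(-5)) − (-5) = -11 → (-11,-3,-5)
replace slot 2: 2·((-11)+(-5)) − (-3) = -29 → (-11,-29,-5)

-11,-29,-5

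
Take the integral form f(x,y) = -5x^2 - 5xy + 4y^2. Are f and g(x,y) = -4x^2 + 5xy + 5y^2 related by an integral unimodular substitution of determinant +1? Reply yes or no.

D₁ = 105, D₂ = 105
river cycle of f (length 6): (4, 5, -5), (-5, 5, 4), (4, 3, -6), (-6, 9, 1), (1, 9, -6), (-6, 3, 4)
river cycle of g (length 6): (5, 5, -4), (-4, 3, 6), (6, 9, -1), (-1, 9, 6), (6, 3, -4), (-4, 5, 5)
cycles differ ⇒ inequivalent

no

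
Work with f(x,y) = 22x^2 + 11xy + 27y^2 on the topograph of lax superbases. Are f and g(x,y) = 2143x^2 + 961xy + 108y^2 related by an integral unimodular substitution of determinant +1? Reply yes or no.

D₁ = -2255, D₂ = -2255
f: reduced (well bottom): (22,11,27) with a≤c, −a<b≤a
g: flip: (2143,961,108)→(108,-961,2143)
g: translate: b→-97 (≡-961 mod 216), so (108,-961,2143)→(108,-97,27)
g: flip: (108,-97,27)→(27,97,108)
g: translate: b→-11 (≡97 mod 54), so (27,97,108)→(27,-11,22)
g: flip: (27,-11,22)→(22,11,27)
g: reduced (well bottom): (22,11,27) with a≤c, −a<b≤a
reduced forms (22, 11, 27) vs (22, 11, 27) ⇒ equivalent

yes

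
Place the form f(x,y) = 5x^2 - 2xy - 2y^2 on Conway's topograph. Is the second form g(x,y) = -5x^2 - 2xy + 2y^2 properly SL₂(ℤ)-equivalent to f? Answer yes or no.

D₁ = 44, D₂ = 44
river cycle of f (length 2): (-2, 6, 1), (1, 6, -2)
river cycle of g (length 2): (2, 6, -1), (-1, 6, 2)
cycles differ ⇒ inequivalent

no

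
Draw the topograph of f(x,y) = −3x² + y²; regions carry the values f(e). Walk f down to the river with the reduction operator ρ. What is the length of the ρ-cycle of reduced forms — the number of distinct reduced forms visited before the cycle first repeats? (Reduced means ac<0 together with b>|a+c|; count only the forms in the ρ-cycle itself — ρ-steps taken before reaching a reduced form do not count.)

D = 12, ⌊√D⌋ = 3
descent: ρ → (1,2,-2)  [lands on river]
river: ρ → (-2,2,1)
ρ-cycle length = 2 (tail of 1 descent step not counted)

2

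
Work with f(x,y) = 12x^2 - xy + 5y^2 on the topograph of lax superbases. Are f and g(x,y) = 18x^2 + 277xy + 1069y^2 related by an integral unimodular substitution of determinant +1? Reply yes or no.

D₁ = -239, D₂ = -239
f: flip: (12,-1,5)→(5,1,12)
f: reduced (well bottom): (5,1,12) with a≤c, −a<b≤a
g: translate: b→-11 (≡277 mod 36), so (18,277,1069)→(18,-11,5)
g: flip: (18,-11,5)→(5,11,18)
g: translate: b→1 (≡11 mod 10), so (5,11,18)→(5,1,12)
g: reduced (well bottom): (5,1,12) with a≤c, −a<b≤a
reduced forms (5, 1, 12) vs (5, 1, 12) ⇒ equivalent

yes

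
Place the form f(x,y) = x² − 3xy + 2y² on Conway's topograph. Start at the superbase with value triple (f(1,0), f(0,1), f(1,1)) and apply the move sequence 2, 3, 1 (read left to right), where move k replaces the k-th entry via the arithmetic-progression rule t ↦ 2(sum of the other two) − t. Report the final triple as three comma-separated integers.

start (1,2,0) = (f(1,0),f(0,1),f(1,1))
replace slot 2: 2·(1+0) − 2 = 0 → (1,0,0)
replace slot 3: 2·(1+0) − 0 = 2 → (1,0,2)
replace slot 1: 2·(0+2) − 1 = 3 → (3,0,2)

3,0,2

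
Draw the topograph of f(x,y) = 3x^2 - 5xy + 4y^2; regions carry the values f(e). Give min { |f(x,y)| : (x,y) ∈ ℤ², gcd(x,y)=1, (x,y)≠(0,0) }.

translate: b→1 (≡-5 mod 6), so (3,-5,4)→(3,1,2)
flip: (3,1,2)→(2,-1,3)
reduced (well bottom): (2,-1,3) with a≤c, −a<b≤a
well minimum = a = 2

2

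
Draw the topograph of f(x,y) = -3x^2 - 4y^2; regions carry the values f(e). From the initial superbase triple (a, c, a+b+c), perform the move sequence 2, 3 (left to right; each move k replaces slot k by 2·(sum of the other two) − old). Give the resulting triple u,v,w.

start (-3,-4,-7) = (f(1,0),f(0,1),f(1,1))
replace slot 2: 2·((-3)+(-7)) − (-4) = -16 → (-3,-16,-7)
replace slot 3: 2·((-3)+(-16)) − (-7) = -31 → (-3,-16,-31)

-3,-16,-31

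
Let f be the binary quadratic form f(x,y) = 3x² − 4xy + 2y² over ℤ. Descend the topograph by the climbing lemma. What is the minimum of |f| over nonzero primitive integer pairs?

translate: b→2 (≡-4 mod 6), so (3,-4,2)→(3,2,1)
flip: (3,2,1)→(1,-2,3)
translate: b→0 (≡-2 mod 2), so (1,-2,3)→(1,0,2)
reduced (well bottom): (1,0,2) with a≤c, −a<b≤a
well minimum = a = 1

1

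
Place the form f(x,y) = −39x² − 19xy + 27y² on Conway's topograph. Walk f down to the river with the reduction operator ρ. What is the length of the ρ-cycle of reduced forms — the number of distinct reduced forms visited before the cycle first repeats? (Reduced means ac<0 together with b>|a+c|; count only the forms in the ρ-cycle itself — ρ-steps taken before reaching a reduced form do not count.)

D = 4573, ⌊√D⌋ = 67
descent: ρ → (27,19,-39)  [lands on river]
river: ρ → (-39,59,7)
river: ρ → (7,67,-3)
river: ρ → (-3,65,29)
river: ρ → (29,51,-17)
river: ρ → (-17,51,29)
river: ρ → (29,65,-3)
river: ρ → (-3,67,7)
river: ρ → (7,59,-39)
river: ρ → (-39,19,27)
river: ρ → (27,35,-31)
river: ρ → (-31,27,31)
river: ρ → (31,35,-27)
river: ρ → (-27,19,39)
river: ρ → (39,59,-7)
river: ρ → (-7,67,3)
river: ρ → (3,65,-29)
river: ρ → (-29,51,17)
river: ρ → (17,51,-29)
river: ρ → (-29,65,3)
river: ρ → (3,67,-7)
river: ρ → (-7,59,39)
river: ρ → (39,19,-27)
river: ρ → (-27,35,31)
river: ρ → (31,27,-31)
river: ρ → (-31,35,27)
ρ-cycle length = 26 (tail of 1 descent step not counted)

26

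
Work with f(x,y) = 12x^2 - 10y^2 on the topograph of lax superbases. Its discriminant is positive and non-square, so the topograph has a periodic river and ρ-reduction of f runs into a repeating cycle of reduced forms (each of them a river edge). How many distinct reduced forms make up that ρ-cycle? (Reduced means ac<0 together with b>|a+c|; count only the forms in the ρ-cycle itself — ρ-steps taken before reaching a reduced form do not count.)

D = 480, ⌊√D⌋ = 21
descent: ρ → (-10,20,2)  [lands on river]
river: ρ → (2,20,-10)
ρ-cycle length = 2 (tail of 1 descent step not counted)

2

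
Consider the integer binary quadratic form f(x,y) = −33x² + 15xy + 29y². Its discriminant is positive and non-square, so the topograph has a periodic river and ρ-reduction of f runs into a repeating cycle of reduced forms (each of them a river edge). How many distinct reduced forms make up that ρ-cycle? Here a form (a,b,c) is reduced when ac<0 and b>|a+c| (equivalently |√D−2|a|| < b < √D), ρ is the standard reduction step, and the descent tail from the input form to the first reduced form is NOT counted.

D = 4053, ⌊√D⌋ = 63
river: ρ → (29,43,-19)
river: ρ → (-19,33,39)
river: ρ → (39,45,-13)
river: ρ → (-13,59,11)
river: ρ → (11,51,-33)
river: ρ → (-33,15,29)
ρ-cycle length = 6 (tail of 0 descent steps not counted)

6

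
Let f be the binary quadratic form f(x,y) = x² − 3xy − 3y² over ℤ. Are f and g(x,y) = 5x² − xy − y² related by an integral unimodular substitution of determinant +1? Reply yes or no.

D₁ = 21, D₂ = 21
river cycle of f (length 2): (-3, 3, 1), (1, 3, -3)
river cycle of g (length 2): (-1, 3, 3), (3, 3, -1)
cycles differ ⇒ inequivalent

no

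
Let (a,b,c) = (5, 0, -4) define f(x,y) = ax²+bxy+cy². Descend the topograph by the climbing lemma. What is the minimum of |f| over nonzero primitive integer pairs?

descent: ρ → (-4,8,1)  [lands on river]
river: ρ → (1,8,-4)
closes: descent 1, river 2
min |a| on river = 1

1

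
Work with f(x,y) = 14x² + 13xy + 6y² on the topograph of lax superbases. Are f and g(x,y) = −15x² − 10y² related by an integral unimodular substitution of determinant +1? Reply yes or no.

D₁ = -167, D₂ = -600
discriminants differ ⇒ not SL₂(ℤ)-equivalent

no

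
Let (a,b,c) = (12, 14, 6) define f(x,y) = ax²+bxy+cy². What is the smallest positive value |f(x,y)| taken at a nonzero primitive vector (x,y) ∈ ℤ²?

translate: b→-10 (≡14 mod 24), so (12,14,6)→(12,-10,4)
flip: (12,-10,4)→(4,10,12)
translate: b→2 (≡10 mod 8), so (4,10,12)→(4,2,6)
reduced (well bottom): (4,2,6) with a≤c, −a<b≤a
well minimum = a = 4

4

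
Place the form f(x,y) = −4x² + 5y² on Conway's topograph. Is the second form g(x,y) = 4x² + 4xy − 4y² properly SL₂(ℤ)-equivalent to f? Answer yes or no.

D₁ = 80, D₂ = 80
river cycle of f (length 2): (-4, 8, 1), (1, 8, -4)
river cycle of g (length 2): (-4, 4, 4), (4, 4, -4)
cycles differ ⇒ inequivalent

no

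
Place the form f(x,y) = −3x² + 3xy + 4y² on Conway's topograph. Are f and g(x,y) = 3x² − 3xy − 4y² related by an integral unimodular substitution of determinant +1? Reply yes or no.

D₁ = 57, D₂ = 57
river cycle of f (length 6): (4, 5, -2), (-2, 7, 1), (1, 7, -2), (-2, 5, 4), (4, 3, -3), (-3, 3, 4)
river cycle of g (length 6): (-4, 3, 3), (3, 3, -4), (-4, 5, 2), (2, 7, -1), (-1, 7, 2), (2, 5, -4)
cycles differ ⇒ inequivalent

no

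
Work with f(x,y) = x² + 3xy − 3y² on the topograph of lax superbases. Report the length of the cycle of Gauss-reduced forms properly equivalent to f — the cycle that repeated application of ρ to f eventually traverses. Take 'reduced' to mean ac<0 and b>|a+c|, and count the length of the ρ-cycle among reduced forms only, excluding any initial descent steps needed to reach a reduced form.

D = 21, ⌊√D⌋ = 4
river: ρ → (-3,3,1)
river: ρ → (1,3,-3)
ρ-cycle length = 2 (tail of 0 descent steps not counted)

2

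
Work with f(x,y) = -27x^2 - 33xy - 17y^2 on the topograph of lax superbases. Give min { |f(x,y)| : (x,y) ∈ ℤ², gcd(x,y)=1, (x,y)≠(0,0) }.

translate: b→-21 (≡33 mod 54), so (27,33,17)→(27,-21,11)
flip: (27,-21,11)→(11,21,27)
translate: b→-1 (≡21 mod 22), so (11,21,27)→(11,-1,17)
reduced (well bottom): (11,-1,17) with a≤c, −a<b≤a
well minimum |f| = |-11| = 11 (negative-definite)

11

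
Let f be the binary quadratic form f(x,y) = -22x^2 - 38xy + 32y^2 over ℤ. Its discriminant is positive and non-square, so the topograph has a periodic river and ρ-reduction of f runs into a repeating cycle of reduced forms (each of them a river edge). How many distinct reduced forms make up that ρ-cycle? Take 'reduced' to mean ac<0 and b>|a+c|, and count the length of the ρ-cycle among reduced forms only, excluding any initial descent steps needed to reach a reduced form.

D = 4260, ⌊√D⌋ = 65
descent: ρ → (32,38,-22)  [lands on river]
river: ρ → (-22,50,20)
river: ρ → (20,30,-42)
river: ρ → (-42,54,8)
river: ρ → (8,58,-28)
river: ρ → (-28,54,12)
river: ρ → (12,42,-52)
river: ρ → (-52,62,2)
river: ρ → (2,62,-52)
river: ρ → (-52,42,12)
river: ρ → (12,54,-28)
river: ρ → (-28,58,8)
river: ρ → (8,54,-42)
river: ρ → (-42,30,20)
river: ρ → (20,50,-22)
river: ρ → (-22,38,32)
river: ρ → (32,26,-28)
river: ρ → (-28,30,30)
river: ρ → (30,30,-28)
river: ρ → (-28,26,32)
ρ-cycle length = 20 (tail of 1 descent step not counted)

20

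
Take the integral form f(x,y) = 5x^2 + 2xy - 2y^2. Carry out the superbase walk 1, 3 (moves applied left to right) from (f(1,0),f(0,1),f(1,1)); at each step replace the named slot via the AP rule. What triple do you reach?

start (5,-2,5) = (f(1,0),f(0,1),f(1,1))
replace slot 1: 2·((-2)+5) − 5 = 1 → (1,-2,5)
replace slot 3: 2·(1+(-2)) − 5 = -7 → (1,-2,-7)

1,-2,-7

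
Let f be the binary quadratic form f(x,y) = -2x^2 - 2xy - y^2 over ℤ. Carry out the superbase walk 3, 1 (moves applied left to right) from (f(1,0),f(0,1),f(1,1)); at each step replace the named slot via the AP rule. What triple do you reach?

start (-2,-1,-5) = (f(1,0),f(0,1),f(1,1))
replace slot 3: 2·((-2)+(-1)) − (-5) = -1 → (-2,-1,-1)
replace slot 1: 2·((-1)+(-1)) − (-2) = -2 → (-2,-1,-1)

-2,-1,-1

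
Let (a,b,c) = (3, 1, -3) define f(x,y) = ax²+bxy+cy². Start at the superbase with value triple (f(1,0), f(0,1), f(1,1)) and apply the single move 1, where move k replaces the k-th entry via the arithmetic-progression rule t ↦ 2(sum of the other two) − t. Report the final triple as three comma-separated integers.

start (3,-3,1) = (f(1,0),f(0,1),f(1,1))
replace slot 1: 2·((-3)+1) − 3 = -7 → (-7,-3,1)

-7,-3,1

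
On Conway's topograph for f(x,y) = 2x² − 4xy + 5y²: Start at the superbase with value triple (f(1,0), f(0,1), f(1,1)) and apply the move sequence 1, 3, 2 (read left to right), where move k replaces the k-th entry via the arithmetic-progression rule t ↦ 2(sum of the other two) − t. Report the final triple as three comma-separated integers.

start (2,5,3) = (f(1,0),f(0,1),f(1,1))
replace slot 1: 2·(5+3) − 2 = 14 → (14,5,3)
replace slot 3: 2·(14+5) − 3 = 35 → (14,5,35)
replace slot 2: 2·(14+35) − 5 = 93 → (14,93,35)

14,93,35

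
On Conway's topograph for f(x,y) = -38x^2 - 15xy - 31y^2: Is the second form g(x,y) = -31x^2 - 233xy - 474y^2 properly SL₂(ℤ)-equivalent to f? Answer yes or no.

D₁ = -4487, D₂ = -4487
f is negative-definite; reduce −f:
−f: flip: (38,15,31)→(31,-15,38)
−f: reduced (well bottom): (31,-15,38) with a≤c, −a<b≤a
flip sign back: reduced form of f is (-31,15,-38)
g is negative-definite; reduce −g:
−g: translate: b→-15 (≡233 mod 62), so (31,233,474)→(31,-15,38)
−g: reduced (well bottom): (31,-15,38) with a≤c, −a<b≤a
flip sign back: reduced form of g is (-31,15,-38)
reduced forms (-31, 15, -38) vs (-31, 15, -38) ⇒ equivalent

yes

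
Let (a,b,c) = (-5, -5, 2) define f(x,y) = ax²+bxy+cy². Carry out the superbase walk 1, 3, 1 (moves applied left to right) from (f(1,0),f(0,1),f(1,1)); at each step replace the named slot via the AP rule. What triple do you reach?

start (-5,2,-8) = (f(1,0),f(0,1),f(1,1))
replace slot 1: 2·(2+(-8)) − (-5) = -7 → (-7,2,-8)
replace slot 3: 2·((-7)+2) − (-8) = -2 → (-7,2,-2)
replace slot 1: 2·(2+(-2)) − (-7) = 7 → (7,2,-2)

7,2,-2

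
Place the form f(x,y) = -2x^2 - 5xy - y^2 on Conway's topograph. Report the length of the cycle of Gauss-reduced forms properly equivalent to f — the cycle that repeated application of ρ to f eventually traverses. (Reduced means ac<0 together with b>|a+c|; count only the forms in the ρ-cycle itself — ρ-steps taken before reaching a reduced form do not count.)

D = 17, ⌊√D⌋ = 4
descent: ρ → (-1,3,2)  [lands on river]
river: ρ → (2,1,-2)
river: ρ → (-2,3,1)
river: ρ → (1,3,-2)
river: ρ → (-2,1,2)
river: ρ → (2,3,-1)
ρ-cycle length = 6 (tail of 1 descent step not counted)

6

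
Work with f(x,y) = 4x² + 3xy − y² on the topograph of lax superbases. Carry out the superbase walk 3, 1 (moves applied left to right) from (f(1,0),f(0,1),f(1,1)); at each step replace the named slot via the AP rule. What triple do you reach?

start (4,-1,6) = (f(1,0),f(0,1),f(1,1))
replace slot 3: 2·(4+(-1)) − 6 = 0 → (4,-1,0)
replace slot 1: 2·((-1)+0) − 4 = -6 → (-6,-1,0)

-6,-1,0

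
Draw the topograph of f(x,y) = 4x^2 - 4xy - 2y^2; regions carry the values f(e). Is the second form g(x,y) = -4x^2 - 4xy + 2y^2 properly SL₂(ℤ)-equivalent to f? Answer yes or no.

D₁ = 48, D₂ = 48
river cycle of f (length 2): (-2, 4, 4), (4, 4, -2)
river cycle of g (length 2): (2, 4, -4), (-4, 4, 2)
cycles differ ⇒ inequivalent

no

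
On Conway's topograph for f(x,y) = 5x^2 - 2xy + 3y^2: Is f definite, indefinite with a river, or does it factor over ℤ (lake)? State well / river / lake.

D = b²−4ac = (-2)² − 4·5·3 = -56
D < 0 ⇒ definite ⇒ every region one sign ⇒ single well

well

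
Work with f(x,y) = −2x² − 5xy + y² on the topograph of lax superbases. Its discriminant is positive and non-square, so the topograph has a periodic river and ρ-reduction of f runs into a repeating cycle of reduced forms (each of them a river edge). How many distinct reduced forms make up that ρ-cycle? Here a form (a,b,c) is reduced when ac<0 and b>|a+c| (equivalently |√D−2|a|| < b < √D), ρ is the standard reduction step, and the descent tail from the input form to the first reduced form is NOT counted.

D = 33, ⌊√D⌋ = 5
descent: ρ → (1,5,-2)  [lands on river]
river: ρ → (-2,3,3)
river: ρ → (3,3,-2)
river: ρ → (-2,5,1)
ρ-cycle length = 4 (tail of 1 descent step not counted)

4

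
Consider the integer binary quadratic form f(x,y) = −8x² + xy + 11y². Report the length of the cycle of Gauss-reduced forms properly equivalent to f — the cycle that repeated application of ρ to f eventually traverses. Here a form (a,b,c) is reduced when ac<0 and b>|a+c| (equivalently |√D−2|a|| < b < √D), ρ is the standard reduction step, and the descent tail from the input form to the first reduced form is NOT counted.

D = 353, ⌊√D⌋ = 18
descent: ρ → (11,-1,-8)
descent: ρ → (-8,17,2)  [lands on river]
river: ρ → (2,15,-16)
river: ρ → (-16,17,1)
river: ρ → (1,17,-16)
river: ρ → (-16,15,2)
river: ρ → (2,17,-8)
river: ρ → (-8,15,4)
river: ρ → (4,17,-4)
river: ρ → (-4,15,8)
river: ρ → (8,17,-2)
river: ρ → (-2,15,16)
river: ρ → (16,17,-1)
river: ρ → (-1,17,16)
river: ρ → (16,15,-2)
river: ρ → (-2,17,8)
river: ρ → (8,15,-4)
river: ρ → (-4,17,4)
river: ρ → (4,15,-8)
ρ-cycle length = 18 (tail of 2 descent steps not counted)

18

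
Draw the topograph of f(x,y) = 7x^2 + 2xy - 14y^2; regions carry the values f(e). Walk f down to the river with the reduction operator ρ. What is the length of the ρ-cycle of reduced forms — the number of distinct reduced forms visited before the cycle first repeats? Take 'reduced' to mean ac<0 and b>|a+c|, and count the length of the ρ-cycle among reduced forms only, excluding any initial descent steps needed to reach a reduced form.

D = 396, ⌊√D⌋ = 19
descent: ρ → (-14,-2,7)
descent: ρ → (7,16,-5)  [lands on river]
river: ρ → (-5,14,10)
river: ρ → (10,6,-9)
river: ρ → (-9,12,7)
ρ-cycle length = 4 (tail of 2 descent steps not counted)

4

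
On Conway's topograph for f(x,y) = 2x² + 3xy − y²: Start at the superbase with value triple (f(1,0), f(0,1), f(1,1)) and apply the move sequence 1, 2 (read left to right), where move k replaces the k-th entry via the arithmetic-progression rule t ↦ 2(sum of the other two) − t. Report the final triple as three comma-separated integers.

start (2,-1,4) = (f(1,0),f(0,1),f(1,1))
replace slot 1: 2·((-1)+4) − 2 = 4 → (4,-1,4)
replace slot 2: 2·(4+4) − (-1) = 17 → (4,17,4)

4,17,4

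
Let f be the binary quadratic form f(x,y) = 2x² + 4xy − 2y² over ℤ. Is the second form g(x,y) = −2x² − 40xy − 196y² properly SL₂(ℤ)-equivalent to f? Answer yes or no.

D₁ = 32, D₂ = 32
river cycle of f (length 2): (-2, 4, 2), (2, 4, -2)
river cycle of g (length 2): (-2, 4, 2), (2, 4, -2)
cycles coincide ⇒ equivalent

yes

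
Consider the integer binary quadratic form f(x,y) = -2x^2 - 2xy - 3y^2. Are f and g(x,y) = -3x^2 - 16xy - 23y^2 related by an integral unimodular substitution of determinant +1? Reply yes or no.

D₁ = -20, D₂ = -20
f is negative-definite; reduce −f:
−f: reduced (well bottom): (2,2,3) with a≤c, −a<b≤a
flip sign back: reduced form of f is (-2,-2,-3)
g is negative-definite; reduce −g:
−g: translate: b→-2 (≡16 mod 6), so (3,16,23)→(3,-2,2)
−g: flip: (3,-2,2)→(2,2,3)
−g: reduced (well bottom): (2,2,3) with a≤c, −a<b≤a
flip sign back: reduced form of g is (-2,-2,-3)
reduced forms (-2, -2, -3) vs (-2, -2, -3) ⇒ equivalent

yes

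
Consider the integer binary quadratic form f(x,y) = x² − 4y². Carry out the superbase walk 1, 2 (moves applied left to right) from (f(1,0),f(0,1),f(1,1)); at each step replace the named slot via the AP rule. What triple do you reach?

start (1,-4,-3) = (f(1,0),f(0,1),f(1,1))
replace slot 1: 2·((-4)+(-3)) − 1 = -15 → (-15,-4,-3)
replace slot 2: 2·((-15)+(-3)) − (-4) = -32 → (-15,-32,-3)

-15,-32,-3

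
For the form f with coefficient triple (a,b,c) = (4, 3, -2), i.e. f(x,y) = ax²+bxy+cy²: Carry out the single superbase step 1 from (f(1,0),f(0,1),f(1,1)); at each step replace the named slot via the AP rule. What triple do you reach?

start (4,-2,5) = (f(1,0),f(0,1),f(1,1))
replace slot 1: 2·((-2)+5) − 4 = 2 → (2,-2,5)

2,-2,5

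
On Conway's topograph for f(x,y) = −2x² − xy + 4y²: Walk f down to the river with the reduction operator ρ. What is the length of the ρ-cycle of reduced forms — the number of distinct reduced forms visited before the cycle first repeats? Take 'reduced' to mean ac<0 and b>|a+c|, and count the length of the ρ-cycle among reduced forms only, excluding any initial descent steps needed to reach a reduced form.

D = 33, ⌊√D⌋ = 5
descent: ρ → (4,1,-2)
descent: ρ → (-2,3,3)  [lands on river]
river: ρ → (3,3,-2)
river: ρ → (-2,5,1)
river: ρ → (1,5,-2)
ρ-cycle length = 4 (tail of 2 descent steps not counted)

4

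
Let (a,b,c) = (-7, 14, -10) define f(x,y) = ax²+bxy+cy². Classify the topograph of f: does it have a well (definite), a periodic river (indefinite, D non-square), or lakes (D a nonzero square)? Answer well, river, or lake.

D = b²−4ac = 14² − 4·(-7)·(-10) = -84
D < 0 ⇒ definite ⇒ every region one sign ⇒ single well

well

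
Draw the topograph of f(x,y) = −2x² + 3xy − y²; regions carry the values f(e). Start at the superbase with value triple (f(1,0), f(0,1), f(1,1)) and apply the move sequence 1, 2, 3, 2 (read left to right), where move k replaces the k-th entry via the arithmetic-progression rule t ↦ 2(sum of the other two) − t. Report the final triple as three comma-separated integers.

start (-2,-1,0) = (f(1,0),f(0,1),f(1,1))
replace slot 1: 2·((-1)+0) − (-2) = 0 → (0,-1,0)
replace slot 2: 2·(0+0) − (-1) = 1 → (0,1,0)
replace slot 3: 2·(0+1) − 0 = 2 → (0,1,2)
replace slot 2: 2·(0+2) − 1 = 3 → (0,3,2)

0,3,2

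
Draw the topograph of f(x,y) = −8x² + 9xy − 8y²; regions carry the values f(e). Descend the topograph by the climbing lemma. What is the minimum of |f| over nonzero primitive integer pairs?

translate: b→7 (≡-9 mod 16), so (8,-9,8)→(8,7,7)
flip: (8,7,7)→(7,-7,8)
translate: b→7 (≡-7 mod 14), so (7,-7,8)→(7,7,8)
reduced (well bottom): (7,7,8) with a≤c, −a<b≤a
well minimum |f| = |-7| = 7 (negative-definite)

7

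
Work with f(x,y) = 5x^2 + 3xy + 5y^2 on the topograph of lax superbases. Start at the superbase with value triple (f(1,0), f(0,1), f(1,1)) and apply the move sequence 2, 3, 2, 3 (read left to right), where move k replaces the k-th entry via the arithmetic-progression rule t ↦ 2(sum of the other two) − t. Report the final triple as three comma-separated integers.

start (5,5,13) = (f(1,0),f(0,1),f(1,1))
replace slot 2: 2·(5+13) − 5 = 31 → (5,31,13)
replace slot 3: 2·(5+31) − 13 = 59 → (5,31,59)
replace slot 2: 2·(5+59) − 31 = 97 → (5,97,59)
replace slot 3: 2·(5+97) − 59 = 145 → (5,97,145)

5,97,145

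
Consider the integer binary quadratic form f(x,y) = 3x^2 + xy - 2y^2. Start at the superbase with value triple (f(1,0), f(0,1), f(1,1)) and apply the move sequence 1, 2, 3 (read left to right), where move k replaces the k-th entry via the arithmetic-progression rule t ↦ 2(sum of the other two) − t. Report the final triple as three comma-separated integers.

start (3,-2,2) = (f(1,0),f(0,1),f(1,1))
replace slot 1: 2·((-2)+2) − 3 = -3 → (-3,-2,2)
replace slot 2: 2·((-3)+2) − (-2) = 0 → (-3,0,2)
replace slot 3: 2·((-3)+0) − 2 = -8 → (-3,0,-8)

-3,0,-8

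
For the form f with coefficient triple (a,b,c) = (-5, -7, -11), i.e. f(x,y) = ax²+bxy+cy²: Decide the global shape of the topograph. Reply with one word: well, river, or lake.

D = b²−4ac = (-7)² − 4·(-5)·(-11) = -171
D < 0 ⇒ definite ⇒ every region one sign ⇒ single well

well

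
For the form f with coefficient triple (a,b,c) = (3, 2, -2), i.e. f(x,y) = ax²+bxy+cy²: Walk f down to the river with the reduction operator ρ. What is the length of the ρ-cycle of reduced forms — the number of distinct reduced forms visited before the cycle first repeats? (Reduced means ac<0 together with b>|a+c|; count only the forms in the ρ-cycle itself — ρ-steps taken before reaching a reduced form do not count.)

D = 28, ⌊√D⌋ = 5
river: ρ → (-2,2,3)
river: ρ → (3,4,-1)
river: ρ → (-1,4,3)
river: ρ → (3,2,-2)
ρ-cycle length = 4 (tail of 0 descent steps not counted)

4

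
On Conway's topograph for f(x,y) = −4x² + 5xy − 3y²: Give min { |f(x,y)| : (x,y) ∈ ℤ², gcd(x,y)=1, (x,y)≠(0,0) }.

translate: b→3 (≡-5 mod 8), so (4,-5,3)→(4,3,2)
flip: (4,3,2)→(2,-3,4)
translate: b→1 (≡-3 mod 4), so (2,-3,4)→(2,1,3)
reduced (well bottom): (2,1,3) with a≤c, −a<b≤a
well minimum |f| = |-2| = 2 (negative-definite)

2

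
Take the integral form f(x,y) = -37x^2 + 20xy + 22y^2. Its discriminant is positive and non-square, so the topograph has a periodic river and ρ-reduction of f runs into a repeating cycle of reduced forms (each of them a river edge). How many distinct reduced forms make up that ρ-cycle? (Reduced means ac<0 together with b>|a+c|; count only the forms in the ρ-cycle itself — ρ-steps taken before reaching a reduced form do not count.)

D = 3656, ⌊√D⌋ = 60
river: ρ → (22,24,-35)
river: ρ → (-35,46,11)
river: ρ → (11,42,-43)
river: ρ → (-43,44,10)
river: ρ → (10,56,-13)
river: ρ → (-13,48,26)
river: ρ → (26,56,-5)
river: ρ → (-5,54,37)
river: ρ → (37,20,-22)
river: ρ → (-22,24,35)
river: ρ → (35,46,-11)
river: ρ → (-11,42,43)
river: ρ → (43,44,-10)
river: ρ → (-10,56,13)
river: ρ → (13,48,-26)
river: ρ → (-26,56,5)
river: ρ → (5,54,-37)
river: ρ → (-37,20,22)
ρ-cycle length = 18 (tail of 0 descent steps not counted)

18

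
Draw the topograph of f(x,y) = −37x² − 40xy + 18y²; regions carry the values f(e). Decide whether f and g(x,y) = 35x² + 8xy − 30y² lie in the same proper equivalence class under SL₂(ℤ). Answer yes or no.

D₁ = 4264, D₂ = 4264
river cycle of f (length 26): (18, 40, -37), (-37, 34, 21), (21, 50, -21), (-21, 34, 37), (37, 40, -18), (-18, 32, 45), (45, 58, -5), (-5, 62, 21), (21, 64, -2), (-2, 64, 21), … (16 more)
river cycle of g (length 34): (-30, 52, 13), (13, 52, -30), (-30, 8, 35), (35, 62, -3), (-3, 64, 14), (14, 48, -35), (-35, 22, 27), (27, 32, -30), (-30, 28, 29), (29, 30, -29), … (24 more)
cycles differ ⇒ inequivalent

no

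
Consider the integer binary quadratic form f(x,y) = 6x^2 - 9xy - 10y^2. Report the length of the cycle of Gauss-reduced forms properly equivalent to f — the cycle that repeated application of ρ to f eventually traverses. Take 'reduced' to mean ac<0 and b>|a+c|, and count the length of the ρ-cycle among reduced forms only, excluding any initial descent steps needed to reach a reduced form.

D = 321, ⌊√D⌋ = 17
descent: ρ → (-10,9,6)  [lands on river]
river: ρ → (6,15,-4)
river: ρ → (-4,17,2)
river: ρ → (2,15,-12)
river: ρ → (-12,9,5)
river: ρ → (5,11,-10)
ρ-cycle length = 6 (tail of 1 descent step not counted)

6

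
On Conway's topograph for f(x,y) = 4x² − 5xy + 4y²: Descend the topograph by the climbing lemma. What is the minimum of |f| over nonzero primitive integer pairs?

translate: b→3 (≡-5 mod 8), so (4,-5,4)→(4,3,3)
flip: (4,3,3)→(3,-3,4)
translate: b→3 (≡-3 mod 6), so (3,-3,4)→(3,3,4)
reduced (well bottom): (3,3,4) with a≤c, −a<b≤a
well minimum = a = 3

3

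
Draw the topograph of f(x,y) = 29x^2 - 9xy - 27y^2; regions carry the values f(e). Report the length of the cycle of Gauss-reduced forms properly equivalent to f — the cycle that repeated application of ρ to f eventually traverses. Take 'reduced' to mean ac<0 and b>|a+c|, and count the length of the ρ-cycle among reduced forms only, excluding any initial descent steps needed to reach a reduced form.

D = 3213, ⌊√D⌋ = 56
descent: ρ → (-27,9,29)  [lands on river]
river: ρ → (29,49,-7)
river: ρ → (-7,49,29)
river: ρ → (29,9,-27)
river: ρ → (-27,45,11)
river: ρ → (11,43,-31)
river: ρ → (-31,19,23)
river: ρ → (23,27,-27)
river: ρ → (-27,27,23)
river: ρ → (23,19,-31)
river: ρ → (-31,43,11)
river: ρ → (11,45,-27)
ρ-cycle length = 12 (tail of 1 descent step not counted)

12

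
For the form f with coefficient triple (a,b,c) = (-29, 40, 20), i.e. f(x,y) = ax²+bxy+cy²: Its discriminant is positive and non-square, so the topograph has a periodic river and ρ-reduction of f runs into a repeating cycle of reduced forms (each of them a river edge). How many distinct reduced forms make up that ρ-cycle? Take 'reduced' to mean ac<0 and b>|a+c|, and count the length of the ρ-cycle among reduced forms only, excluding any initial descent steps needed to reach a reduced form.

D = 3920, ⌊√D⌋ = 62
river: ρ → (20,40,-29)
river: ρ → (-29,18,31)
river: ρ → (31,44,-16)
river: ρ → (-16,52,19)
river: ρ → (19,62,-1)
river: ρ → (-1,62,19)
river: ρ → (19,52,-16)
river: ρ → (-16,44,31)
river: ρ → (31,18,-29)
river: ρ → (-29,40,20)
ρ-cycle length = 10 (tail of 0 descent steps not counted)

10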